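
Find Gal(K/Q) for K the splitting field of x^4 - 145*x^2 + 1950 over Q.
Gal(K/Q) = V_4 (Klein four-group, Z/2Z × Z/2Z)

f factors as (x^2 - 130)(x^2 - 15), so the splitting field is K = Q(sqrt(130), sqrt(15)). The elements 130, 15, 1950 are all non-squares in Q, so sqrt(130) and sqrt(15) generate independent quadratic extensions. Thus [K:Q] = 4 and Gal(K/Q) is generated by the two order-2 automorphisms sqrt(130) ↦ -sqrt(130) and sqrt(15) ↦ -sqrt(15), giving V_4.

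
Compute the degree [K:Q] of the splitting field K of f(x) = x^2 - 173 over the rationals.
[K:Q] = 2

The polynomial x^2 - 173 is irreducible over Q since 173 is not a perfect square. Its splitting field is Q(sqrt(173)), which has degree 2 over Q.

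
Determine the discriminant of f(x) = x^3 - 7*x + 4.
Δ = 940

For a depressed cubic x^3 + p x + q the discriminant is Δ = -4 p^3 - 27 q^2 = -4*(-7)^3 - 27*(4)^2 = 1372 - 432 = 940.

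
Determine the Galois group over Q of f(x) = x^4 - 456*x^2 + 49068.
Gal(K/Q) = V_4 (Klein four-group, Z/2Z × Z/2Z)

f factors as (x^2 - 282)(x^2 - 174), so the splitting field is K = Q(sqrt(282), sqrt(174)). The elements 282, 174, 49068 are all non-squares in Q, so sqrt(282) and sqrt(174) generate independent quadratic extensions. Thus [K:Q] = 4 and Gal(K/Q) is generated by the two order-2 automorphisms sqrt(282) ↦ -sqrt(282) and sqrt(174) ↦ -sqrt(174), giving V_4.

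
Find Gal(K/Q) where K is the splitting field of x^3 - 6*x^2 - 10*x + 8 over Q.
Gal(K/Q) = S_3 (symmetric group of order 6)

Compute the discriminant of x^3 + (-6)*x^2 + (-10)*x + (8): Δ = 21424. Since Δ is not a rational square, the Galois group is not contained in A_3; it must be the full S_3 (irreducibility of the cubic rules out anything smaller).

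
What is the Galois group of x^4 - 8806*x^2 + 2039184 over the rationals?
Gal(K/Q) = Z/2Z (cyclic of order 2)

f factors as (x^2 - 238)(x^2 - 8568), so the splitting field is K = Q(sqrt(238), sqrt(8568)). The squarefree part of 238 is 238 and the squarefree part of 8568 is also 238, so sqrt(238) and sqrt(8568) are both rational multiples of sqrt(238). Hence Q(sqrt(238)) = Q(sqrt(8568)) = Q(sqrt(238)), and the splitting field collapses to a single degree-2 extension with Galois group Z/2Z.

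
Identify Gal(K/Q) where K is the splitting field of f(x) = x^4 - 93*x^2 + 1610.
Gal(K/Q) = V_4 (Klein four-group, Z/2Z × Z/2Z)

f factors as (x^2 - 70)(x^2 - 23), so the splitting field is K = Q(sqrt(70), sqrt(23)). The elements 70, 23, 1610 are all non-squares in Q, so sqrt(70) and sqrt(23) generate independent quadratic extensions. Thus [K:Q] = 4 and Gal(K/Q) is generated by the two order-2 automorphisms sqrt(70) ↦ -sqrt(70) and sqrt(23) ↦ -sqrt(23), giving V_4.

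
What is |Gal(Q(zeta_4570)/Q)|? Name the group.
|Gal(Q(zeta_4570)/Q)| = phi(4570) = 1824; group ≅ (Z/4570Z)^* ≅ Z/4Z × Z/456Z

The n-th cyclotomic polynomial Φ_4570(x) is the minimal polynomial of zeta_4570 over Q and has degree phi(4570) = 1824. So Q(zeta_4570) is a degree-1824 Galois extension with Galois group (Z/4570Z)^*. By CRT, (Z/4570Z)^* ≅ (Z/2Z)^* × (Z/5Z)^* × (Z/457Z)^*. Each prime-power unit group is (Z/2Z)^* ≅ trivial group (order 1); (Z/5Z)^* ≅ Z/4Z; (Z/457Z)^* ≅ Z/456Z. Hence Gal(Q(zeta_4570)/Q) ≅ Z/4Z × Z/456Z.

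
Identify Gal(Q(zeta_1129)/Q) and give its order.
|Gal(Q(zeta_1129)/Q)| = phi(1129) = 1128; group ≅ (Z/1129Z)^* ≅ Z/1128Z

The n-th cyclotomic polynomial Φ_1129(x) is the minimal polynomial of zeta_1129 over Q and has degree phi(1129) = 1128. So Q(zeta_1129) is a degree-1128 Galois extension with Galois group (Z/1129Z)^*. (Z/1129Z)^* is cyclic since 1129 is an odd prime power (or 4). Hence Gal(Q(zeta_1129)/Q) ≅ Z/1128Z.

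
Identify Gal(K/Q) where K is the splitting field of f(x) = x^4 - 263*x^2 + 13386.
Gal(K/Q) = V_4 (Klein four-group, Z/2Z × Z/2Z)

f factors as (x^2 - 69)(x^2 - 194), so the splitting field is K = Q(sqrt(69), sqrt(194)). The elements 69, 194, 13386 are all non-squares in Q, so sqrt(69) and sqrt(194) generate independent quadratic extensions. Thus [K:Q] = 4 and Gal(K/Q) is generated by the two order-2 automorphisms sqrt(69) ↦ -sqrt(69) and sqrt(194) ↦ -sqrt(194), giving V_4.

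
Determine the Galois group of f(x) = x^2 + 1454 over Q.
Gal(K/Q) = Z/2Z (cyclic of order 2)

x^2 + 1454 is irreducible over Q since -1454 is not a rational square. The splitting field Q(sqrt(-1454)) has degree 2 over Q, and its unique nontrivial automorphism is sqrt(-1454) ↦ -sqrt(-1454). Hence Gal(Q(sqrt(-1454))/Q) = Z/2Z.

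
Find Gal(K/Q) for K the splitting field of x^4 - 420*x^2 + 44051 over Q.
Gal(K/Q) = V_4 (Klein four-group, Z/2Z × Z/2Z)

f factors as (x^2 - 217)(x^2 - 203), so the splitting field is K = Q(sqrt(217), sqrt(203)). The elements 217, 203, 44051 are all non-squares in Q, so sqrt(217) and sqrt(203) generate independent quadratic extensions. Thus [K:Q] = 4 and Gal(K/Q) is generated by the two order-2 automorphisms sqrt(217) ↦ -sqrt(217) and sqrt(203) ↦ -sqrt(203), giving V_4.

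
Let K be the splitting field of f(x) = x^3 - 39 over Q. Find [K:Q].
[K:Q] = 6

x^3 - 39 has one real root r = 39^(1/3) and two complex roots r*zeta_3, r*zeta_3^2 where zeta_3 = e^(2*pi*i/3). The splitting field is Q(r, zeta_3). [Q(r):Q] = 3 and [Q(zeta_3):Q] = 2 with gcd = 1, so [Q(r, zeta_3):Q] = 3 * 2 = 6.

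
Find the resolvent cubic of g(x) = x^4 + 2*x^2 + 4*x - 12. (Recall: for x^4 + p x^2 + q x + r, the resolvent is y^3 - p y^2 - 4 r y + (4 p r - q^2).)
h(y) = y^3 - 2*y^2 + 48*y - 112

Identify coefficients: p = 2, q = 4, r = -12.
Plug into h(y) = y^3 - p y^2 - 4 r y + (4 p r - q^2):
  h(y) = y^3 - (2) y^2 - 4*(-12) y + (4*(2)*(-12) - (4)^2)
       = y^3 + (-2) y^2 + (48) y + (-112).
Simplifying: h(y) = y^3 - 2*y^2 + 48*y - 112.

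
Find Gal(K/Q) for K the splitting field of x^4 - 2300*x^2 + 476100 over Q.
Gal(K/Q) = Z/2Z (cyclic of order 2)

f factors as (x^2 - 2070)(x^2 - 230), so the splitting field is K = Q(sqrt(2070), sqrt(230)). The squarefree part of 2070 is 230 and the squarefree part of 230 is also 230, so sqrt(2070) and sqrt(230) are both rational multiples of sqrt(230). Hence Q(sqrt(2070)) = Q(sqrt(230)) = Q(sqrt(230)), and the splitting field collapses to a single degree-2 extension with Galois group Z/2Z.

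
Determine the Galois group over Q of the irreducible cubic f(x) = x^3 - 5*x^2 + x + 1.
Gal(K/Q) = S_3 (symmetric group of order 6)

Compute the discriminant of x^3 + (-5)*x^2 + (1)*x + (1): Δ = 404. Since Δ is not a rational square, the Galois group is not contained in A_3; it must be the full S_3 (irreducibility of the cubic rules out anything smaller).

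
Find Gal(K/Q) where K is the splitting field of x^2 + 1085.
Gal(K/Q) = Z/2Z (cyclic of order 2)

x^2 + 1085 is irreducible over Q since -1085 is not a rational square. The splitting field Q(sqrt(-1085)) has degree 2 over Q, and its unique nontrivial automorphism is sqrt(-1085) ↦ -sqrt(-1085). Hence Gal(Q(sqrt(-1085))/Q) = Z/2Z.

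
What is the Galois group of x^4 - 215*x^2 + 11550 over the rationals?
Gal(K/Q) = V_4 (Klein four-group, Z/2Z × Z/2Z)

f factors as (x^2 - 105)(x^2 - 110), so the splitting field is K = Q(sqrt(105), sqrt(110)). The elements 105, 110, 11550 are all non-squares in Q, so sqrt(105) and sqrt(110) generate independent quadratic extensions. Thus [K:Q] = 4 and Gal(K/Q) is generated by the two order-2 automorphisms sqrt(105) ↦ -sqrt(105) and sqrt(110) ↦ -sqrt(110), giving V_4.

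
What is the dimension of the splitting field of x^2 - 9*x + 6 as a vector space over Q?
[K:Q] = 2

The discriminant of x^2 + (-9)*x + (6) is b^2 - 4c = 81 - (24) = 57. Since 57 is not a perfect square in Q, the polynomial is irreducible over Q. Its two roots generate a degree-2 extension, so [K:Q] = 2.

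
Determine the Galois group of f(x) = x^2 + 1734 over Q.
Gal(K/Q) = Z/2Z (cyclic of order 2)

x^2 + 1734 is irreducible over Q since -1734 is not a rational square. The splitting field Q(sqrt(-1734)) has degree 2 over Q, and its unique nontrivial automorphism is sqrt(-1734) ↦ -sqrt(-1734). Hence Gal(Q(sqrt(-1734))/Q) = Z/2Z.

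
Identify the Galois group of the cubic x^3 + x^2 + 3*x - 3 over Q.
Gal(K/Q) = S_3 (symmetric group of order 6)

Compute the discriminant of x^3 + (1)*x^2 + (3)*x + (-3): Δ = -492. Since Δ is not a rational square, the Galois group is not contained in A_3; it must be the full S_3 (irreducibility of the cubic rules out anything smaller).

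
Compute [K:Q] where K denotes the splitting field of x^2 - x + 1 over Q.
[K:Q] = 2

The discriminant of x^2 + (-1)*x + (1) is b^2 - 4c = 1 - (4) = -3. Since -3 is not a perfect square in Q, the polynomial is irreducible over Q. Its two roots generate a degree-2 extension, so [K:Q] = 2.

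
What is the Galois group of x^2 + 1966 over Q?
Gal(K/Q) = Z/2Z (cyclic of order 2)

x^2 + 1966 is irreducible over Q since -1966 is not a rational square. The splitting field Q(sqrt(-1966)) has degree 2 over Q, and its unique nontrivial automorphism is sqrt(-1966) ↦ -sqrt(-1966). Hence Gal(Q(sqrt(-1966))/Q) = Z/2Z.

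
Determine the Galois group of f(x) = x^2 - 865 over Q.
Gal(K/Q) = Z/2Z (cyclic of order 2)

x^2 - 865 is irreducible over Q since 865 is not a rational square. The splitting field Q(sqrt(865)) has degree 2 over Q, and its unique nontrivial automorphism is sqrt(865) ↦ -sqrt(865). Hence Gal(Q(sqrt(865))/Q) = Z/2Z.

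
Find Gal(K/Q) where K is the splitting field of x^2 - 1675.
Gal(K/Q) = Z/2Z (cyclic of order 2)

x^2 - 1675 is irreducible over Q since 1675 is not a rational square. The splitting field Q(sqrt(1675)) has degree 2 over Q, and its unique nontrivial automorphism is sqrt(1675) ↦ -sqrt(1675). Hence Gal(Q(sqrt(1675))/Q) = Z/2Z.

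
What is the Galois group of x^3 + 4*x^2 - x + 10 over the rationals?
Gal(K/Q) = S_3 (symmetric group of order 6)

Compute the discriminant of x^3 + (4)*x^2 + (-1)*x + (10): Δ = -5960. Since Δ is not a rational square, the Galois group is not contained in A_3; it must be the full S_3 (irreducibility of the cubic rules out anything smaller).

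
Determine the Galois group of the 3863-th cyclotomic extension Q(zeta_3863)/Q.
|Gal(Q(zeta_3863)/Q)| = phi(3863) = 3862; group ≅ (Z/3863Z)^* ≅ Z/3862Z

The n-th cyclotomic polynomial Φ_3863(x) is the minimal polynomial of zeta_3863 over Q and has degree phi(3863) = 3862. So Q(zeta_3863) is a degree-3862 Galois extension with Galois group (Z/3863Z)^*. (Z/3863Z)^* is cyclic since 3863 is an odd prime power (or 4). Hence Gal(Q(zeta_3863)/Q) ≅ Z/3862Z.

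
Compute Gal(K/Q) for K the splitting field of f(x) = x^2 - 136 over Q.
Gal(K/Q) = Z/2Z (cyclic of order 2)

x^2 - 136 is irreducible over Q since 136 is not a rational square. The splitting field Q(sqrt(136)) has degree 2 over Q, and its unique nontrivial automorphism is sqrt(136) ↦ -sqrt(136). Hence Gal(Q(sqrt(136))/Q) = Z/2Z.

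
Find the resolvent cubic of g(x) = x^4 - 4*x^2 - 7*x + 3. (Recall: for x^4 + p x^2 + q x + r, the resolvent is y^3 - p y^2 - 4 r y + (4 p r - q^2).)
h(y) = y^3 + 4*y^2 - 12*y - 97

Identify coefficients: p = -4, q = -7, r = 3.
Plug into h(y) = y^3 - p y^2 - 4 r y + (4 p r - q^2):
  h(y) = y^3 - (-4) y^2 - 4*(3) y + (4*(-4)*(3) - (-7)^2)
       = y^3 + (4) y^2 + (-12) y + (-97).
Simplifying: h(y) = y^3 + 4*y^2 - 12*y - 97.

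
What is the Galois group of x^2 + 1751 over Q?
Gal(K/Q) = Z/2Z (cyclic of order 2)

x^2 + 1751 is irreducible over Q since -1751 is not a rational square. The splitting field Q(sqrt(-1751)) has degree 2 over Q, and its unique nontrivial automorphism is sqrt(-1751) ↦ -sqrt(-1751). Hence Gal(Q(sqrt(-1751))/Q) = Z/2Z.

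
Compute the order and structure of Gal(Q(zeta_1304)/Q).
|Gal(Q(zeta_1304)/Q)| = phi(1304) = 648; group ≅ (Z/1304Z)^* ≅ Z/2Z × Z/2Z × Z/162Z

The n-th cyclotomic polynomial Φ_1304(x) is the minimal polynomial of zeta_1304 over Q and has degree phi(1304) = 648. So Q(zeta_1304) is a degree-648 Galois extension with Galois group (Z/1304Z)^*. By CRT, (Z/1304Z)^* ≅ (Z/8Z)^* × (Z/163Z)^*. Each prime-power unit group is (Z/8Z)^* ≅ Z/2Z × Z/2Z; (Z/163Z)^* ≅ Z/162Z. Hence Gal(Q(zeta_1304)/Q) ≅ Z/2Z × Z/2Z × Z/162Z.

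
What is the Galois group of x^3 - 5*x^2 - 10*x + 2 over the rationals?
Gal(K/Q) = S_3 (symmetric group of order 6)

Compute the discriminant of x^3 + (-5)*x^2 + (-10)*x + (2): Δ = 9192. Since Δ is not a rational square, the Galois group is not contained in A_3; it must be the full S_3 (irreducibility of the cubic rules out anything smaller).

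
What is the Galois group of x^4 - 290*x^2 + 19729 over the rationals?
Gal(K/Q) = V_4 (Klein four-group, Z/2Z × Z/2Z)

f factors as (x^2 - 109)(x^2 - 181), so the splitting field is K = Q(sqrt(109), sqrt(181)). The elements 109, 181, 19729 are all non-squares in Q, so sqrt(109) and sqrt(181) generate independent quadratic extensions. Thus [K:Q] = 4 and Gal(K/Q) is generated by the two order-2 automorphisms sqrt(109) ↦ -sqrt(109) and sqrt(181) ↦ -sqrt(181), giving V_4.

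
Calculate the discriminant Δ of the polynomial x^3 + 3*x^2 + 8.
Δ = -2592

For x^3 + a x^2 + b x + c the discriminant is Δ = 18 a b c - 4 a^3 c + a^2 b^2 - 4 b^3 - 27 c^2.
Plug a = 3, b = 0, c = 8:
  18*(3)*(0)*(8) - 4*(3)^3*(8) + (3)^2*(0)^2 - 4*(0)^3 - 27*(8)^2
  = 0 + (-864) + 0 + (0) + (-1728)
  = -2592.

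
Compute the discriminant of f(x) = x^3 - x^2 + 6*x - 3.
Δ = -759

For x^3 + a x^2 + b x + c the discriminant is Δ = 18 a b c - 4 a^3 c + a^2 b^2 - 4 b^3 - 27 c^2.
Plug a = -1, b = 6, c = -3:
  18*(-1)*(6)*(-3) - 4*(-1)^3*(-3) + (-1)^2*(6)^2 - 4*(6)^3 - 27*(-3)^2
  = 324 + (-12) + 36 + (-864) + (-243)
  = -759.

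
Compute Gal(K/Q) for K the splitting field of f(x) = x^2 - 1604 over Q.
Gal(K/Q) = Z/2Z (cyclic of order 2)

x^2 - 1604 is irreducible over Q since 1604 is not a rational square. The splitting field Q(sqrt(1604)) has degree 2 over Q, and its unique nontrivial automorphism is sqrt(1604) ↦ -sqrt(1604). Hence Gal(Q(sqrt(1604))/Q) = Z/2Z.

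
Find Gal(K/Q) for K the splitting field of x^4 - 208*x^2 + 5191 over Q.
Gal(K/Q) = V_4 (Klein four-group, Z/2Z × Z/2Z)

f factors as (x^2 - 179)(x^2 - 29), so the splitting field is K = Q(sqrt(179), sqrt(29)). The elements 179, 29, 5191 are all non-squares in Q, so sqrt(179) and sqrt(29) generate independent quadratic extensions. Thus [K:Q] = 4 and Gal(K/Q) is generated by the two order-2 automorphisms sqrt(179) ↦ -sqrt(179) and sqrt(29) ↦ -sqrt(29), giving V_4.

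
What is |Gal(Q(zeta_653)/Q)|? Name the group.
|Gal(Q(zeta_653)/Q)| = phi(653) = 652; group ≅ (Z/653Z)^* ≅ Z/652Z

The n-th cyclotomic polynomial Φ_653(x) is the minimal polynomial of zeta_653 over Q and has degree phi(653) = 652. So Q(zeta_653) is a degree-652 Galois extension with Galois group (Z/653Z)^*. (Z/653Z)^* is cyclic since 653 is an odd prime power (or 4). Hence Gal(Q(zeta_653)/Q) ≅ Z/652Z.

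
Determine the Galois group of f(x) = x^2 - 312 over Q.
Gal(K/Q) = Z/2Z (cyclic of order 2)

x^2 - 312 is irreducible over Q since 312 is not a rational square. The splitting field Q(sqrt(312)) has degree 2 over Q, and its unique nontrivial automorphism is sqrt(312) ↦ -sqrt(312). Hence Gal(Q(sqrt(312))/Q) = Z/2Z.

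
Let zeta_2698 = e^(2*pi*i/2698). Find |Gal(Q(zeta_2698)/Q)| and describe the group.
|Gal(Q(zeta_2698)/Q)| = phi(2698) = 1260; group ≅ (Z/2698Z)^* ≅ Z/18Z × Z/70Z

The n-th cyclotomic polynomial Φ_2698(x) is the minimal polynomial of zeta_2698 over Q and has degree phi(2698) = 1260. So Q(zeta_2698) is a degree-1260 Galois extension with Galois group (Z/2698Z)^*. By CRT, (Z/2698Z)^* ≅ (Z/2Z)^* × (Z/19Z)^* × (Z/71Z)^*. Each prime-power unit group is (Z/2Z)^* ≅ trivial group (order 1); (Z/19Z)^* ≅ Z/18Z; (Z/71Z)^* ≅ Z/70Z. Hence Gal(Q(zeta_2698)/Q) ≅ Z/18Z × Z/70Z.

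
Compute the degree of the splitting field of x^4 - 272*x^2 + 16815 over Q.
[K:Q] = 4

f factors as (x^2 - 177)(x^2 - 95); the splitting field is K = Q(sqrt(177), sqrt(95)). Since 177, 95, and 16815 are all non-squares in Q, the three subfields Q(sqrt(177)), Q(sqrt(95)), Q(sqrt(16815)) are distinct degree-2 extensions, so [K:Q] = 4 (Klein four Galois group).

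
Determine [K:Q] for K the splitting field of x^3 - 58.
[K:Q] = 6

x^3 - 58 has one real root r = 58^(1/3) and two complex roots r*zeta_3, r*zeta_3^2 where zeta_3 = e^(2*pi*i/3). The splitting field is Q(r, zeta_3). [Q(r):Q] = 3 and [Q(zeta_3):Q] = 2 with gcd = 1, so [Q(r, zeta_3):Q] = 3 * 2 = 6.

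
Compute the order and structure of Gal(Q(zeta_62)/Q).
|Gal(Q(zeta_62)/Q)| = phi(62) = 30; group ≅ (Z/62Z)^* ≅ Z/30Z

The n-th cyclotomic polynomial Φ_62(x) is the minimal polynomial of zeta_62 over Q and has degree phi(62) = 30. So Q(zeta_62) is a degree-30 Galois extension with Galois group (Z/62Z)^*. By CRT, (Z/62Z)^* ≅ (Z/2Z)^* × (Z/31Z)^*. Each prime-power unit group is (Z/2Z)^* ≅ trivial group (order 1); (Z/31Z)^* ≅ Z/30Z. Hence Gal(Q(zeta_62)/Q) ≅ Z/30Z.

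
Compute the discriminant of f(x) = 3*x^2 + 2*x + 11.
Δ = -128

For a quadratic a x^2 + b x + c the discriminant is Δ = b^2 - 4ac = (2)^2 - 4*(3)*(11) = 4 - (132) = -128.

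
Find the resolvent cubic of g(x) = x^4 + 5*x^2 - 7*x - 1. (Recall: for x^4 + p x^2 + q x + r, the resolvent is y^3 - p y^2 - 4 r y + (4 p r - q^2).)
h(y) = y^3 - 5*y^2 + 4*y - 69

Identify coefficients: p = 5, q = -7, r = -1.
Plug into h(y) = y^3 - p y^2 - 4 r y + (4 p r - q^2):
  h(y) = y^3 - (5) y^2 - 4*(-1) y + (4*(5)*(-1) - (-7)^2)
       = y^3 + (-5) y^2 + (4) y + (-69).
Simplifying: h(y) = y^3 - 5*y^2 + 4*y - 69.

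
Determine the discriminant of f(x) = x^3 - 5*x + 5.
Δ = -175

For a depressed cubic x^3 + p x + q the discriminant is Δ = -4 p^3 - 27 q^2 = -4*(-5)^3 - 27*(5)^2 = 500 - 675 = -175.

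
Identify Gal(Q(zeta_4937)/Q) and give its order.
|Gal(Q(zeta_4937)/Q)| = phi(4937) = 4936; group ≅ (Z/4937Z)^* ≅ Z/4936Z

The n-th cyclotomic polynomial Φ_4937(x) is the minimal polynomial of zeta_4937 over Q and has degree phi(4937) = 4936. So Q(zeta_4937) is a degree-4936 Galois extension with Galois group (Z/4937Z)^*. (Z/4937Z)^* is cyclic since 4937 is an odd prime power (or 4). Hence Gal(Q(zeta_4937)/Q) ≅ Z/4936Z.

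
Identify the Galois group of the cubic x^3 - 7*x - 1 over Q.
Gal(K/Q) = S_3 (symmetric group of order 6)

Compute the discriminant of x^3 + (0)*x^2 + (-7)*x + (-1): Δ = 1345. Since Δ is not a rational square, the Galois group is not contained in A_3; it must be the full S_3 (irreducibility of the cubic rules out anything smaller).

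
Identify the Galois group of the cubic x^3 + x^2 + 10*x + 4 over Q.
Gal(K/Q) = S_3 (symmetric group of order 6)

Compute the discriminant of x^3 + (1)*x^2 + (10)*x + (4): Δ = -3628. Since Δ is not a rational square, the Galois group is not contained in A_3; it must be the full S_3 (irreducibility of the cubic rules out anything smaller).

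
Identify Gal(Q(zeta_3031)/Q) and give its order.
|Gal(Q(zeta_3031)/Q)| = phi(3031) = 2592; group ≅ (Z/3031Z)^* ≅ Z/6Z × Z/432Z

The n-th cyclotomic polynomial Φ_3031(x) is the minimal polynomial of zeta_3031 over Q and has degree phi(3031) = 2592. So Q(zeta_3031) is a degree-2592 Galois extension with Galois group (Z/3031Z)^*. By CRT, (Z/3031Z)^* ≅ (Z/7Z)^* × (Z/433Z)^*. Each prime-power unit group is (Z/7Z)^* ≅ Z/6Z; (Z/433Z)^* ≅ Z/432Z. Hence Gal(Q(zeta_3031)/Q) ≅ Z/6Z × Z/432Z.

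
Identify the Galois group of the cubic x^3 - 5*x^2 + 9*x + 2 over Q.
Gal(K/Q) = S_3 (symmetric group of order 6)

Compute the discriminant of x^3 + (-5)*x^2 + (9)*x + (2): Δ = -1619. Since Δ is not a rational square, the Galois group is not contained in A_3; it must be the full S_3 (irreducibility of the cubic rules out anything smaller).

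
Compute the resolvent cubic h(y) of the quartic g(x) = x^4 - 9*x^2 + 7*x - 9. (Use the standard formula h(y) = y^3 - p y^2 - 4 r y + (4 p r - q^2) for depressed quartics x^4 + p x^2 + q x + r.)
h(y) = y^3 + 9*y^2 + 36*y + 275

Identify coefficients: p = -9, q = 7, r = -9.
Plug into h(y) = y^3 - p y^2 - 4 r y + (4 p r - q^2):
  h(y) = y^3 - (-9) y^2 - 4*(-9) y + (4*(-9)*(-9) - (7)^2)
       = y^3 + (9) y^2 + (36) y + (275).
Simplifying: h(y) = y^3 + 9*y^2 + 36*y + 275.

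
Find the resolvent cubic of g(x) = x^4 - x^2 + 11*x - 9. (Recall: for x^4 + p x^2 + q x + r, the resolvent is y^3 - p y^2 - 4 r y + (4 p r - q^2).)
h(y) = y^3 + y^2 + 36*y - 85

Identify coefficients: p = -1, q = 11, r = -9.
Plug into h(y) = y^3 - p y^2 - 4 r y + (4 p r - q^2):
  h(y) = y^3 - (-1) y^2 - 4*(-9) y + (4*(-1)*(-9) - (11)^2)
       = y^3 + (1) y^2 + (36) y + (-85).
Simplifying: h(y) = y^3 + y^2 + 36*y - 85.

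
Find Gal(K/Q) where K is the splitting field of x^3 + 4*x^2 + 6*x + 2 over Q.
Gal(K/Q) = S_3 (symmetric group of order 6)

Compute the discriminant of x^3 + (4)*x^2 + (6)*x + (2): Δ = -44. Since Δ is not a rational square, the Galois group is not contained in A_3; it must be the full S_3 (irreducibility of the cubic rules out anything smaller).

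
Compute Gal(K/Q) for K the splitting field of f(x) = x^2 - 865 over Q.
Gal(K/Q) = Z/2Z (cyclic of order 2)

x^2 - 865 is irreducible over Q since 865 is not a rational square. The splitting field Q(sqrt(865)) has degree 2 over Q, and its unique nontrivial automorphism is sqrt(865) ↦ -sqrt(865). Hence Gal(Q(sqrt(865))/Q) = Z/2Z.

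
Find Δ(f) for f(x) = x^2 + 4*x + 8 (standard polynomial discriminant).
Δ = -16

For a quadratic a x^2 + b x + c the discriminant is Δ = b^2 - 4ac = (4)^2 - 4*(1)*(8) = 16 - (32) = -16.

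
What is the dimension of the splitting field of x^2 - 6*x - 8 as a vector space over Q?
[K:Q] = 2

The discriminant of x^2 + (-6)*x + (-8) is b^2 - 4c = 36 - (-32) = 68. Since 68 is not a perfect square in Q, the polynomial is irreducible over Q. Its two roots generate a degree-2 extension, so [K:Q] = 2.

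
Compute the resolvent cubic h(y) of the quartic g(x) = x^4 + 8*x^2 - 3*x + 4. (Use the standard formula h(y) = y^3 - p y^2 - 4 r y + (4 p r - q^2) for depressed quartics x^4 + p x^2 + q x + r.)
h(y) = y^3 - 8*y^2 - 16*y + 119

Identify coefficients: p = 8, q = -3, r = 4.
Plug into h(y) = y^3 - p y^2 - 4 r y + (4 p r - q^2):
  h(y) = y^3 - (8) y^2 - 4*(4) y + (4*(8)*(4) - (-3)^2)
       = y^3 + (-8) y^2 + (-16) y + (119).
Simplifying: h(y) = y^3 - 8*y^2 - 16*y + 119.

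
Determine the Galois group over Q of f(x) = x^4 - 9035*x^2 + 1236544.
Gal(K/Q) = Z/2Z (cyclic of order 2)

f factors as (x^2 - 139)(x^2 - 8896), so the splitting field is K = Q(sqrt(139), sqrt(8896)). The squarefree part of 139 is 139 and the squarefree part of 8896 is also 139, so sqrt(139) and sqrt(8896) are both rational multiples of sqrt(139). Hence Q(sqrt(139)) = Q(sqrt(8896)) = Q(sqrt(139)), and the splitting field collapses to a single degree-2 extension with Galois group Z/2Z.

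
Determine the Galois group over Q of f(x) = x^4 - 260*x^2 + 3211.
Gal(K/Q) = V_4 (Klein four-group, Z/2Z × Z/2Z)

f factors as (x^2 - 13)(x^2 - 247), so the splitting field is K = Q(sqrt(13), sqrt(247)). The elements 13, 247, 3211 are all non-squares in Q, so sqrt(13) and sqrt(247) generate independent quadratic extensions. Thus [K:Q] = 4 and Gal(K/Q) is generated by the two order-2 automorphisms sqrt(13) ↦ -sqrt(13) and sqrt(247) ↦ -sqrt(247), giving V_4.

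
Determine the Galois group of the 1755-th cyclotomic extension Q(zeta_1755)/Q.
|Gal(Q(zeta_1755)/Q)| = phi(1755) = 864; group ≅ (Z/1755Z)^* ≅ Z/4Z × Z/12Z × Z/18Z

The n-th cyclotomic polynomial Φ_1755(x) is the minimal polynomial of zeta_1755 over Q and has degree phi(1755) = 864. So Q(zeta_1755) is a degree-864 Galois extension with Galois group (Z/1755Z)^*. By CRT, (Z/1755Z)^* ≅ (Z/27Z)^* × (Z/5Z)^* × (Z/13Z)^*. Each prime-power unit group is (Z/27Z)^* ≅ Z/18Z; (Z/5Z)^* ≅ Z/4Z; (Z/13Z)^* ≅ Z/12Z. Hence Gal(Q(zeta_1755)/Q) ≅ Z/4Z × Z/12Z × Z/18Z.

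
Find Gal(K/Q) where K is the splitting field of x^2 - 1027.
Gal(K/Q) = Z/2Z (cyclic of order 2)

x^2 - 1027 is irreducible over Q since 1027 is not a rational square. The splitting field Q(sqrt(1027)) has degree 2 over Q, and its unique nontrivial automorphism is sqrt(1027) ↦ -sqrt(1027). Hence Gal(Q(sqrt(1027))/Q) = Z/2Z.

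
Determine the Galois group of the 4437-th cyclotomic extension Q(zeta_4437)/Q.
|Gal(Q(zeta_4437)/Q)| = phi(4437) = 2688; group ≅ (Z/4437Z)^* ≅ Z/6Z × Z/16Z × Z/28Z

The n-th cyclotomic polynomial Φ_4437(x) is the minimal polynomial of zeta_4437 over Q and has degree phi(4437) = 2688. So Q(zeta_4437) is a degree-2688 Galois extension with Galois group (Z/4437Z)^*. By CRT, (Z/4437Z)^* ≅ (Z/9Z)^* × (Z/17Z)^* × (Z/29Z)^*. Each prime-power unit group is (Z/9Z)^* ≅ Z/6Z; (Z/17Z)^* ≅ Z/16Z; (Z/29Z)^* ≅ Z/28Z. Hence Gal(Q(zeta_4437)/Q) ≅ Z/6Z × Z/16Z × Z/28Z.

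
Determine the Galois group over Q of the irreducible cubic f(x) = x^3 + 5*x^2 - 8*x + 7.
Gal(K/Q) = S_3 (symmetric group of order 6)

Compute the discriminant of x^3 + (5)*x^2 + (-8)*x + (7): Δ = -6215. Since Δ is not a rational square, the Galois group is not contained in A_3; it must be the full S_3 (irreducibility of the cubic rules out anything smaller).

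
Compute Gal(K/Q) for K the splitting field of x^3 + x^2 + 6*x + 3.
Gal(K/Q) = S_3 (symmetric group of order 6)

Compute the discriminant of x^3 + (1)*x^2 + (6)*x + (3): Δ = -759. Since Δ is not a rational square, the Galois group is not contained in A_3; it must be the full S_3 (irreducibility of the cubic rules out anything smaller).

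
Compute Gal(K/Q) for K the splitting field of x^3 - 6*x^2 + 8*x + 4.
Gal(K/Q) = S_3 (symmetric group of order 6)

Compute the discriminant of x^3 + (-6)*x^2 + (8)*x + (4): Δ = -176. Since Δ is not a rational square, the Galois group is not contained in A_3; it must be the full S_3 (irreducibility of the cubic rules out anything smaller).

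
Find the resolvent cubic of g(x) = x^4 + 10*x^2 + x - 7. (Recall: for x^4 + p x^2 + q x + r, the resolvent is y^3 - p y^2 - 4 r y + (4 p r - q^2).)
h(y) = y^3 - 10*y^2 + 28*y - 281

Identify coefficients: p = 10, q = 1, r = -7.
Plug into h(y) = y^3 - p y^2 - 4 r y + (4 p r - q^2):
  h(y) = y^3 - (10) y^2 - 4*(-7) y + (4*(10)*(-7) - (1)^2)
       = y^3 + (-10) y^2 + (28) y + (-281).
Simplifying: h(y) = y^3 - 10*y^2 + 28*y - 281.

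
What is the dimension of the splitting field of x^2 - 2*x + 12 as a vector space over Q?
[K:Q] = 2

The discriminant of x^2 + (-2)*x + (12) is b^2 - 4c = 4 - (48) = -44. Since -44 is not a perfect square in Q, the polynomial is irreducible over Q. Its two roots generate a degree-2 extension, so [K:Q] = 2.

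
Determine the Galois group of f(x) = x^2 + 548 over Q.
Gal(K/Q) = Z/2Z (cyclic of order 2)

x^2 + 548 is irreducible over Q since -548 is not a rational square. The splitting field Q(sqrt(-548)) has degree 2 over Q, and its unique nontrivial automorphism is sqrt(-548) ↦ -sqrt(-548). Hence Gal(Q(sqrt(-548))/Q) = Z/2Z.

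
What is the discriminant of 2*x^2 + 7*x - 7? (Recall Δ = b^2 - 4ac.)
Δ = 105

For a quadratic a x^2 + b x + c the discriminant is Δ = b^2 - 4ac = (7)^2 - 4*(2)*(-7) = 49 - (-56) = 105.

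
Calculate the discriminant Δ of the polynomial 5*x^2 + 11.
Δ = -220

For a quadratic a x^2 + b x + c the discriminant is Δ = b^2 - 4ac = (0)^2 - 4*(5)*(11) = 0 - (220) = -220.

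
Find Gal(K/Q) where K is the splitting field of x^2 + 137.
Gal(K/Q) = Z/2Z (cyclic of order 2)

x^2 + 137 is irreducible over Q since -137 is not a rational square. The splitting field Q(sqrt(-137)) has degree 2 over Q, and its unique nontrivial automorphism is sqrt(-137) ↦ -sqrt(-137). Hence Gal(Q(sqrt(-137))/Q) = Z/2Z.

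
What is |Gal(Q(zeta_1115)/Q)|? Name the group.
|Gal(Q(zeta_1115)/Q)| = phi(1115) = 888; group ≅ (Z/1115Z)^* ≅ Z/4Z × Z/222Z

The n-th cyclotomic polynomial Φ_1115(x) is the minimal polynomial of zeta_1115 over Q and has degree phi(1115) = 888. So Q(zeta_1115) is a degree-888 Galois extension with Galois group (Z/1115Z)^*. By CRT, (Z/1115Z)^* ≅ (Z/5Z)^* × (Z/223Z)^*. Each prime-power unit group is (Z/5Z)^* ≅ Z/4Z; (Z/223Z)^* ≅ Z/222Z. Hence Gal(Q(zeta_1115)/Q) ≅ Z/4Z × Z/222Z.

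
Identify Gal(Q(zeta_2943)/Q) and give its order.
|Gal(Q(zeta_2943)/Q)| = phi(2943) = 1944; group ≅ (Z/2943Z)^* ≅ Z/18Z × Z/108Z

The n-th cyclotomic polynomial Φ_2943(x) is the minimal polynomial of zeta_2943 over Q and has degree phi(2943) = 1944. So Q(zeta_2943) is a degree-1944 Galois extension with Galois group (Z/2943Z)^*. By CRT, (Z/2943Z)^* ≅ (Z/27Z)^* × (Z/109Z)^*. Each prime-power unit group is (Z/27Z)^* ≅ Z/18Z; (Z/109Z)^* ≅ Z/108Z. Hence Gal(Q(zeta_2943)/Q) ≅ Z/18Z × Z/108Z.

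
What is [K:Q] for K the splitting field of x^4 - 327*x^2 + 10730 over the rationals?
[K:Q] = 4

f factors as (x^2 - 290)(x^2 - 37); the splitting field is K = Q(sqrt(290), sqrt(37)). Since 290, 37, and 10730 are all non-squares in Q, the three subfields Q(sqrt(290)), Q(sqrt(37)), Q(sqrt(10730)) are distinct degree-2 extensions, so [K:Q] = 4 (Klein four Galois group).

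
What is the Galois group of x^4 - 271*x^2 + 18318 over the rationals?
Gal(K/Q) = V_4 (Klein four-group, Z/2Z × Z/2Z)

f factors as (x^2 - 129)(x^2 - 142), so the splitting field is K = Q(sqrt(129), sqrt(142)). The elements 129, 142, 18318 are all non-squares in Q, so sqrt(129) and sqrt(142) generate independent quadratic extensions. Thus [K:Q] = 4 and Gal(K/Q) is generated by the two order-2 automorphisms sqrt(129) ↦ -sqrt(129) and sqrt(142) ↦ -sqrt(142), giving V_4.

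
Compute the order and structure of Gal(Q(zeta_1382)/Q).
|Gal(Q(zeta_1382)/Q)| = phi(1382) = 690; group ≅ (Z/1382Z)^* ≅ Z/690Z

The n-th cyclotomic polynomial Φ_1382(x) is the minimal polynomial of zeta_1382 over Q and has degree phi(1382) = 690. So Q(zeta_1382) is a degree-690 Galois extension with Galois group (Z/1382Z)^*. By CRT, (Z/1382Z)^* ≅ (Z/2Z)^* × (Z/691Z)^*. Each prime-power unit group is (Z/2Z)^* ≅ trivial group (order 1); (Z/691Z)^* ≅ Z/690Z. Hence Gal(Q(zeta_1382)/Q) ≅ Z/690Z.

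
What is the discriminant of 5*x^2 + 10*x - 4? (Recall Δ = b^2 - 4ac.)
Δ = 180

For a quadratic a x^2 + b x + c the discriminant is Δ = b^2 - 4ac = (10)^2 - 4*(5)*(-4) = 100 - (-80) = 180.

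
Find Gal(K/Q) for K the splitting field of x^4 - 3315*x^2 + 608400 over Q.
Gal(K/Q) = Z/2Z (cyclic of order 2)

f factors as (x^2 - 3120)(x^2 - 195), so the splitting field is K = Q(sqrt(3120), sqrt(195)). The squarefree part of 3120 is 195 and the squarefree part of 195 is also 195, so sqrt(3120) and sqrt(195) are both rational multiples of sqrt(195). Hence Q(sqrt(3120)) = Q(sqrt(195)) = Q(sqrt(195)), and the splitting field collapses to a single degree-2 extension with Galois group Z/2Z.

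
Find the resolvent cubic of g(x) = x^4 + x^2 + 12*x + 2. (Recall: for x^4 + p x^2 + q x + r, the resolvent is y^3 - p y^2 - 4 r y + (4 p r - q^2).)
h(y) = y^3 - y^2 - 8*y - 136

Identify coefficients: p = 1, q = 12, r = 2.
Plug into h(y) = y^3 - p y^2 - 4 r y + (4 p r - q^2):
  h(y) = y^3 - (1) y^2 - 4*(2) y + (4*(1)*(2) - (12)^2)
       = y^3 + (-1) y^2 + (-8) y + (-136).
Simplifying: h(y) = y^3 - y^2 - 8*y - 136.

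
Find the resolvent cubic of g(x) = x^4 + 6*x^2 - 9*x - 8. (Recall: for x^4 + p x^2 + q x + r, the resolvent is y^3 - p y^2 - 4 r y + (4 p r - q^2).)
h(y) = y^3 - 6*y^2 + 32*y - 273

Identify coefficients: p = 6, q = -9, r = -8.
Plug into h(y) = y^3 - p y^2 - 4 r y + (4 p r - q^2):
  h(y) = y^3 - (6) y^2 - 4*(-8) y + (4*(6)*(-8) - (-9)^2)
       = y^3 + (-6) y^2 + (32) y + (-273).
Simplifying: h(y) = y^3 - 6*y^2 + 32*y - 273.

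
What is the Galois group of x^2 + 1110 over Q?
Gal(K/Q) = Z/2Z (cyclic of order 2)

x^2 + 1110 is irreducible over Q since -1110 is not a rational square. The splitting field Q(sqrt(-1110)) has degree 2 over Q, and its unique nontrivial automorphism is sqrt(-1110) ↦ -sqrt(-1110). Hence Gal(Q(sqrt(-1110))/Q) = Z/2Z.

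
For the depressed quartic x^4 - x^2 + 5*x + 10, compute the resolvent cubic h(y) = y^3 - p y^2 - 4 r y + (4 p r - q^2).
h(y) = y^3 + y^2 - 40*y - 65

Identify coefficients: p = -1, q = 5, r = 10.
Plug into h(y) = y^3 - p y^2 - 4 r y + (4 p r - q^2):
  h(y) = y^3 - (-1) y^2 - 4*(10) y + (4*(-1)*(10) - (5)^2)
       = y^3 + (1) y^2 + (-40) y + (-65).
Simplifying: h(y) = y^3 + y^2 - 40*y - 65.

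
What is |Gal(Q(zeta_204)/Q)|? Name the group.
|Gal(Q(zeta_204)/Q)| = phi(204) = 64; group ≅ (Z/204Z)^* ≅ Z/2Z × Z/2Z × Z/16Z

The n-th cyclotomic polynomial Φ_204(x) is the minimal polynomial of zeta_204 over Q and has degree phi(204) = 64. So Q(zeta_204) is a degree-64 Galois extension with Galois group (Z/204Z)^*. By CRT, (Z/204Z)^* ≅ (Z/4Z)^* × (Z/3Z)^* × (Z/17Z)^*. Each prime-power unit group is (Z/4Z)^* ≅ Z/2Z; (Z/3Z)^* ≅ Z/2Z; (Z/17Z)^* ≅ Z/16Z. Hence Gal(Q(zeta_204)/Q) ≅ Z/2Z × Z/2Z × Z/16Z.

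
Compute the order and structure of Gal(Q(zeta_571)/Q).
|Gal(Q(zeta_571)/Q)| = phi(571) = 570; group ≅ (Z/571Z)^* ≅ Z/570Z

The n-th cyclotomic polynomial Φ_571(x) is the minimal polynomial of zeta_571 over Q and has degree phi(571) = 570. So Q(zeta_571) is a degree-570 Galois extension with Galois group (Z/571Z)^*. (Z/571Z)^* is cyclic since 571 is an odd prime power (or 4). Hence Gal(Q(zeta_571)/Q) ≅ Z/570Z.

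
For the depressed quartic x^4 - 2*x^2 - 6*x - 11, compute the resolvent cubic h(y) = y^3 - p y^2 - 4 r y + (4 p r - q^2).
h(y) = y^3 + 2*y^2 + 44*y + 52

Identify coefficients: p = -2, q = -6, r = -11.
Plug into h(y) = y^3 - p y^2 - 4 r y + (4 p r - q^2):
  h(y) = y^3 - (-2) y^2 - 4*(-11) y + (4*(-2)*(-11) - (-6)^2)
       = y^3 + (2) y^2 + (44) y + (52).
Simplifying: h(y) = y^3 + 2*y^2 + 44*y + 52.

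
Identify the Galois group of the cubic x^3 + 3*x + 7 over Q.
Gal(K/Q) = S_3 (symmetric group of order 6)

Compute the discriminant of x^3 + (0)*x^2 + (3)*x + (7): Δ = -1431. Since Δ is not a rational square, the Galois group is not contained in A_3; it must be the full S_3 (irreducibility of the cubic rules out anything smaller).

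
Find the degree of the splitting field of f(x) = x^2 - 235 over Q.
[K:Q] = 2

The polynomial x^2 - 235 is irreducible over Q since 235 is not a perfect square. Its splitting field is Q(sqrt(235)), which has degree 2 over Q.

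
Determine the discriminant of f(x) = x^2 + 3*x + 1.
Δ = 5

For a quadratic a x^2 + b x + c the discriminant is Δ = b^2 - 4ac = (3)^2 - 4*(1)*(1) = 9 - (4) = 5.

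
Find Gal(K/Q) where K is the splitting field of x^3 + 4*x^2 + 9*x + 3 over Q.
Gal(K/Q) = S_3 (symmetric group of order 6)

Compute the discriminant of x^3 + (4)*x^2 + (9)*x + (3): Δ = -687. Since Δ is not a rational square, the Galois group is not contained in A_3; it must be the full S_3 (irreducibility of the cubic rules out anything smaller).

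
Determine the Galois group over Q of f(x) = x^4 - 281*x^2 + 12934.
Gal(K/Q) = V_4 (Klein four-group, Z/2Z × Z/2Z)

f factors as (x^2 - 223)(x^2 - 58), so the splitting field is K = Q(sqrt(223), sqrt(58)). The elements 223, 58, 12934 are all non-squares in Q, so sqrt(223) and sqrt(58) generate independent quadratic extensions. Thus [K:Q] = 4 and Gal(K/Q) is generated by the two order-2 automorphisms sqrt(223) ↦ -sqrt(223) and sqrt(58) ↦ -sqrt(58), giving V_4.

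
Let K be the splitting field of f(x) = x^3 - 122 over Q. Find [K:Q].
[K:Q] = 6

x^3 - 122 has one real root r = 122^(1/3) and two complex roots r*zeta_3, r*zeta_3^2 where zeta_3 = e^(2*pi*i/3). The splitting field is Q(r, zeta_3). [Q(r):Q] = 3 and [Q(zeta_3):Q] = 2 with gcd = 1, so [Q(r, zeta_3):Q] = 3 * 2 = 6.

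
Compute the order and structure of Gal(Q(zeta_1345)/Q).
|Gal(Q(zeta_1345)/Q)| = phi(1345) = 1072; group ≅ (Z/1345Z)^* ≅ Z/4Z × Z/268Z

The n-th cyclotomic polynomial Φ_1345(x) is the minimal polynomial of zeta_1345 over Q and has degree phi(1345) = 1072. So Q(zeta_1345) is a degree-1072 Galois extension with Galois group (Z/1345Z)^*. By CRT, (Z/1345Z)^* ≅ (Z/5Z)^* × (Z/269Z)^*. Each prime-power unit group is (Z/5Z)^* ≅ Z/4Z; (Z/269Z)^* ≅ Z/268Z. Hence Gal(Q(zeta_1345)/Q) ≅ Z/4Z × Z/268Z.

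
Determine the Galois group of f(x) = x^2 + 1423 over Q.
Gal(K/Q) = Z/2Z (cyclic of order 2)

x^2 + 1423 is irreducible over Q since -1423 is not a rational square. The splitting field Q(sqrt(-1423)) has degree 2 over Q, and its unique nontrivial automorphism is sqrt(-1423) ↦ -sqrt(-1423). Hence Gal(Q(sqrt(-1423))/Q) = Z/2Z.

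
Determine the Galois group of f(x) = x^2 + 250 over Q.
Gal(K/Q) = Z/2Z (cyclic of order 2)

x^2 + 250 is irreducible over Q since -250 is not a rational square. The splitting field Q(sqrt(-250)) has degree 2 over Q, and its unique nontrivial automorphism is sqrt(-250) ↦ -sqrt(-250). Hence Gal(Q(sqrt(-250))/Q) = Z/2Z.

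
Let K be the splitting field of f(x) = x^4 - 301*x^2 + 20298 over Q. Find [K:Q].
[K:Q] = 4

f factors as (x^2 - 199)(x^2 - 102); the splitting field is K = Q(sqrt(199), sqrt(102)). Since 199, 102, and 20298 are all non-squares in Q, the three subfields Q(sqrt(199)), Q(sqrt(102)), Q(sqrt(20298)) are distinct degree-2 extensions, so [K:Q] = 4 (Klein four Galois group).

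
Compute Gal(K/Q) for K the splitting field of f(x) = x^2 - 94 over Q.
Gal(K/Q) = Z/2Z (cyclic of order 2)

x^2 - 94 is irreducible over Q since 94 is not a rational square. The splitting field Q(sqrt(94)) has degree 2 over Q, and its unique nontrivial automorphism is sqrt(94) ↦ -sqrt(94). Hence Gal(Q(sqrt(94))/Q) = Z/2Z.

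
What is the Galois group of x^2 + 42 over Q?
Gal(K/Q) = Z/2Z (cyclic of order 2)

x^2 + 42 is irreducible over Q since -42 is not a rational square. The splitting field Q(sqrt(-42)) has degree 2 over Q, and its unique nontrivial automorphism is sqrt(-42) ↦ -sqrt(-42). Hence Gal(Q(sqrt(-42))/Q) = Z/2Z.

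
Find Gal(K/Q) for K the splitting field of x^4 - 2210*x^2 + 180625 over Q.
Gal(K/Q) = Z/2Z (cyclic of order 2)

f factors as (x^2 - 2125)(x^2 - 85), so the splitting field is K = Q(sqrt(2125), sqrt(85)). The squarefree part of 2125 is 85 and the squarefree part of 85 is also 85, so sqrt(2125) and sqrt(85) are both rational multiples of sqrt(85). Hence Q(sqrt(2125)) = Q(sqrt(85)) = Q(sqrt(85)), and the splitting field collapses to a single degree-2 extension with Galois group Z/2Z.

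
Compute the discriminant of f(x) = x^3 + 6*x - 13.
Δ = -5427

For a depressed cubic x^3 + p x + q the discriminant is Δ = -4 p^3 - 27 q^2 = -4*(6)^3 - 27*(-13)^2 = -864 - 4563 = -5427.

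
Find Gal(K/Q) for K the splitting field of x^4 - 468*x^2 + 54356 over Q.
Gal(K/Q) = V_4 (Klein four-group, Z/2Z × Z/2Z)

f factors as (x^2 - 254)(x^2 - 214), so the splitting field is K = Q(sqrt(254), sqrt(214)). The elements 254, 214, 54356 are all non-squares in Q, so sqrt(254) and sqrt(214) generate independent quadratic extensions. Thus [K:Q] = 4 and Gal(K/Q) is generated by the two order-2 automorphisms sqrt(254) ↦ -sqrt(254) and sqrt(214) ↦ -sqrt(214), giving V_4.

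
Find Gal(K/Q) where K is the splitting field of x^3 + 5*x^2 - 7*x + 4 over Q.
Gal(K/Q) = S_3 (symmetric group of order 6)

Compute the discriminant of x^3 + (5)*x^2 + (-7)*x + (4): Δ = -2355. Since Δ is not a rational square, the Galois group is not contained in A_3; it must be the full S_3 (irreducibility of the cubic rules out anything smaller).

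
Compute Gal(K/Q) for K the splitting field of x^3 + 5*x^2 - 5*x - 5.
Gal(K/Q) = S_3 (symmetric group of order 6)

Compute the discriminant of x^3 + (5)*x^2 + (-5)*x + (-5): Δ = 5200. Since Δ is not a rational square, the Galois group is not contained in A_3; it must be the full S_3 (irreducibility of the cubic rules out anything smaller).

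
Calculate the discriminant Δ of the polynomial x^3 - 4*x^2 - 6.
Δ = -2508

For x^3 + a x^2 + b x + c the discriminant is Δ = 18 a b c - 4 a^3 c + a^2 b^2 - 4 b^3 - 27 c^2.
Plug a = -4, b = 0, c = -6:
  18*(-4)*(0)*(-6) - 4*(-4)^3*(-6) + (-4)^2*(0)^2 - 4*(0)^3 - 27*(-6)^2
  = 0 + (-1536) + 0 + (0) + (-972)
  = -2508.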